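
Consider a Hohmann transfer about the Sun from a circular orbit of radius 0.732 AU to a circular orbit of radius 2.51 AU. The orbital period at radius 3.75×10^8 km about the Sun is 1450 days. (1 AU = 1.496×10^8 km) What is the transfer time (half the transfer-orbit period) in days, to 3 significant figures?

t = 377 days

From Kepler's third law T² = 4π²r³/μ at r = 3.75×10^8 km, T = 1450 days = 1450 × 86400 s = 1.2528×10^8 s: μ = 4π²r³/T² = 1.32645×10^11 km³/s².
In km: r₁ = 0.732 × 1.496×10^8 = 1.095072×10^8 km; r₂ = 2.51 × 1.496×10^8 = 3.75496×10^8 km.
The Hohmann ellipse has a_t = (r₁ + r₂)/2 = 2.425016×10^8 km.
Transfer time t = π√(a_t³/μ) = π√((2.425016×10^8)³ / 1.32645×10^11) = 3.257×10^7 s.
Converting: 3.257×10^7 s ÷ 86400 s/day = 377 days.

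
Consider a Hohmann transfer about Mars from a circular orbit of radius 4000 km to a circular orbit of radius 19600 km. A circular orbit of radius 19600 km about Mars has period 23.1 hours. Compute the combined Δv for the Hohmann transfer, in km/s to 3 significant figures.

Δv = 1.57 km/s

From Kepler's third law T² = 4π²r³/μ at r = 19600 km, T = 23.1 hours = 23.1 × 3600 s = 83160 s: μ = 4π²r³/T² = 42983.2 km³/s².
Transfer-ellipse semi-major axis a_t = (r₁ + r₂)/2 = (4000 + 19600)/2 = 11800 km.
Circular speed at r₁: v₁ = √(μ/r₁) = √(42983.2/4000) = 3.2781 km/s.
On the transfer ellipse at r₁, v² = μ(2/r − 1/a) gives v_p = √[μ(2/r₁ − 1/a_t)] = 4.2248 km/s.
First burn Δv₁ = |v_p − v₁| = 0.9467 km/s.
Circular speed at r₂: v₂ = √(μ/r₂) = 1.4809 km/s.
Transfer-orbit speed at r₂: v_a = √[μ(2/r₂ − 1/a_t)] = 0.86220 km/s.
Second burn Δv₂ = |v₂ − v_a| = 0.6187 km/s.
Total Δv = Δv₁ + Δv₂ = 1.565 km/s.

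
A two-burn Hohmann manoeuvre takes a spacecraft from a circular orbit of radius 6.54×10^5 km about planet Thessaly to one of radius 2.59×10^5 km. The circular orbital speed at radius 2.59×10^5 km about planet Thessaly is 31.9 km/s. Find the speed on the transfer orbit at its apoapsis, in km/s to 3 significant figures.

From the circular-orbit relation v² = μ/r at r = 2.59×10^5 km: μ = v²r = (31.9)² × 2.59×10^5 = 2.63561×10^8 km³/s².
Semi-major axis of the transfer orbit: a_t = (6.540×10^5 + 2.590×10^5)/2 = 4.565×10^5 km.
At apoapsis, r = 6.540×10^5 km.
Vis-viva: v = √[μ(2/r − 1/a_t)] = √[2.63561×10^8 × (2/6.540×10^5 − 1/4.565×10^5)] = 15.12 km/s.

v = 15.1 km/s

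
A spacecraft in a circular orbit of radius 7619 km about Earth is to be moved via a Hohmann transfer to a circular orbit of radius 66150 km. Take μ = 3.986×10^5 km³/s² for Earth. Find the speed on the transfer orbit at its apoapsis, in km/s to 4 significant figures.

Transfer-ellipse semi-major axis a_t = (r₁ + r₂)/2 = (7619 + 66150)/2 = 36884.5 km.
The apoapsis of the transfer ellipse is at r = 66150 km.
Applying v² = μ(2/r − 1/a_t): v = 1.116 km/s.

v = 1.116 km/s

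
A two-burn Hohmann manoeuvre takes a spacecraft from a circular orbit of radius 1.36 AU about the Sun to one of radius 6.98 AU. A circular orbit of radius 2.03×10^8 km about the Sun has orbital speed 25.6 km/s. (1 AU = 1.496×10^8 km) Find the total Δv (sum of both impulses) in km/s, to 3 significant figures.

Δv = 12.4 km/s

From the circular-orbit relation v² = μ/r at r = 2.03×10^8 km: μ = v²r = (25.6)² × 2.03×10^8 = 1.33038×10^11 km³/s².
In km: r₁ = 1.36 × 1.496×10^8 = 2.03456×10^8 km; r₂ = 6.98 × 1.496×10^8 = 1.044208×10^9 km.
The Hohmann ellipse has a_t = (r₁ + r₂)/2 = 6.23832×10^8 km.
Circular speed at r₁: v₁ = √(μ/r₁) = √(1.33038×10^11/2.03456×10^8) = 25.5713 km/s.
Transfer-orbit speed at r₁ (vis-viva equation): v_p = √[μ(2/r₁ − 1/a_t)] = 33.0836 km/s.
First burn Δv₁ = |v_p − v₁| = 7.512 km/s.
At r₂, v₂ = √(μ/r₂) = 11.287 km/s.
Transfer-orbit speed at r₂: v_a = √[μ(2/r₂ − 1/a_t)] = 6.4461 km/s.
Second burn Δv₂ = |v₂ − v_a| = 4.841 km/s.
Δv = Δv₁ + Δv₂ = 7.512 + 4.841 = 12.35 km/s.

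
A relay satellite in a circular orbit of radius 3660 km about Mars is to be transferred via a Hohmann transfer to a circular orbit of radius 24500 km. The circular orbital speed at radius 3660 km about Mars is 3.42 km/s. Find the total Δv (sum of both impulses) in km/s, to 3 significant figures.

From the circular-orbit relation v² = μ/r at r = 3660 km: μ = v²r = (3.42)² × 3660 = 42808.8 km³/s².
Transfer-ellipse semi-major axis a_t = (r₁ + r₂)/2 = (3660 + 24500)/2 = 14080 km.
At r₁ the circular-orbit speed is v₁ = √(μ/r₁) = 3.420 km/s.
Transfer-orbit speed at r₁ (vis-viva): v_p = √[μ(2/r₁ − 1/a_t)] = 4.511 km/s.
First burn Δv₁ = |v_p − v₁| = 1.091 km/s.
Circular speed at r₂: v₂ = √(μ/r₂) = 1.32185 km/s.
Transfer-orbit speed at r₂: v_a = √[μ(2/r₂ − 1/a_t)] = 0.673942 km/s.
Second burn Δv₂ = |v₂ − v_a| = 0.6479 km/s.
Δv = Δv₁ + Δv₂ = 1.091 + 0.6479 = 1.739 km/s.

Δv = 1.74 km/s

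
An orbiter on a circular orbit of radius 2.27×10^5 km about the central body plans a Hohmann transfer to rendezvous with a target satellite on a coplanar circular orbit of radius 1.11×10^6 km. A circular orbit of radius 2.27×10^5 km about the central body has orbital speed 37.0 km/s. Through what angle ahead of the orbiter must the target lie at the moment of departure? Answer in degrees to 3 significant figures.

From the circular-orbit relation v² = μ/r at r = 2.27×10^5 km: μ = v²r = (37.0)² × 2.27×10^5 = 3.10763×10^8 km³/s².
The Hohmann ellipse has a_t = (r₁ + r₂)/2 = 6.685×10^5 km.
The half-period of the transfer ellipse is t = π√(a_t³/μ) = 97406 s.
The target's mean motion on its circular orbit is ω₂ = √(μ/r₂³) = 1.5074×10^-5 rad/s.
Angle swept by the target during transfer: ω₂·t = 1.4683 rad = 84.13°.
The orbiter traverses 180° on the transfer ellipse, so the target must lead by 180° − 84.13° = 95.9°.

φ = 95.9°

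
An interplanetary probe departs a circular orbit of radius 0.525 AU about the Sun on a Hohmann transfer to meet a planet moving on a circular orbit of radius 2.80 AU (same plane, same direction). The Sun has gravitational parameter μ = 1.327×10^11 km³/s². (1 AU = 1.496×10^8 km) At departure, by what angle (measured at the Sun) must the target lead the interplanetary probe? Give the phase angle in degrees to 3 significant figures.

In km: r₁ = 0.525 × 1.496×10^8 = 7.854×10^7 km; r₂ = 2.80 × 1.496×10^8 = 4.1888×10^8 km.
Transfer-ellipse semi-major axis a_t = (r₁ + r₂)/2 = (7.854×10^7 + 4.1888×10^8)/2 = 2.4871×10^8 km.
Transfer time t = π√(a_t³/μ) = 3.38263×10^7 s.
Target angular speed ω₂ = √(μ/r₂³) = 4.24914×10^-8 rad/s.
Angle swept by the target during transfer: ω₂·t = 1.43733 rad = 82.353°.
Arrival is 180° from departure on the ellipse, so φ = 180° − 82.353° = 97.6°.

φ = 97.6°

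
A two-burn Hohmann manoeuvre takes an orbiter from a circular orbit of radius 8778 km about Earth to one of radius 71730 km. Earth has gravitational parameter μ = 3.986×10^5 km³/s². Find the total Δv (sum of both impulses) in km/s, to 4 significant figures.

Δv = 3.513 km/s

Semi-major axis of the transfer orbit: a_t = (8778 + 71730)/2 = 40254 km.
Circular speed at r₁: v₁ = √(μ/r₁) = √(3.986×10^5/8778) = 6.7386 km/s.
Transfer-orbit speed at r₁ (vis-viva equation): v_p = √[μ(2/r₁ − 1/a_t)] = 8.9953 km/s.
First burn Δv₁ = |v_p − v₁| = 2.2567 km/s.
Circular speed at r₂: v₂ = √(μ/r₂) = 2.3573 km/s.
Transfer-orbit speed at r₂: v_a = √[μ(2/r₂ − 1/a_t)] = 1.1008 km/s.
Second burn Δv₂ = |v₂ − v_a| = 1.2565 km/s.
Δv = Δv₁ + Δv₂ = 2.2567 + 1.2565 = 3.513 km/s.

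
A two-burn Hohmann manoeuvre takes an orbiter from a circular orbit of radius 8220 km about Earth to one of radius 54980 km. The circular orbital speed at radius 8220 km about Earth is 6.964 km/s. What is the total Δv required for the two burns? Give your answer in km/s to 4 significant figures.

Δv = 3.541 km/s

From the circular-orbit relation v² = μ/r at r = 8220 km: μ = v²r = (6.964)² × 8220 = 3.98648×10^5 km³/s².
Semi-major axis of the transfer orbit: a_t = (8220 + 54980)/2 = 31600 km.
Circular speed at r₁: v₁ = √(μ/r₁) = √(3.98648×10^5/8220) = 6.964 km/s.
On the transfer ellipse at r₁, vis-viva equation gives v_p = √[μ(2/r₁ − 1/a_t)] = 9.186 km/s.
First burn Δv₁ = |v_p − v₁| = 2.222 km/s.
At r₂, v₂ = √(μ/r₂) = 2.6927 km/s.
Transfer-orbit speed at r₂: v_a = √[μ(2/r₂ − 1/a_t)] = 1.3734 km/s.
Second burn Δv₂ = |v₂ − v_a| = 1.319 km/s.
Total Δv = Δv₁ + Δv₂ = 3.541 km/s.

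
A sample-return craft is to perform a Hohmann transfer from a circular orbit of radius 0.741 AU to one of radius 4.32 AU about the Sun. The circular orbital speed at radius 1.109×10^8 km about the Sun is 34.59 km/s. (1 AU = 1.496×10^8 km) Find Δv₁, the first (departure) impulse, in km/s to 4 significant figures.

From the circular-orbit relation v² = μ/r at r = 1.109×10^8 km: μ = v²r = (34.59)² × 1.109×10^8 = 1.32688×10^11 km³/s².
In km: r₁ = 0.741 × 1.496×10^8 = 1.108536×10^8 km; r₂ = 4.32 × 1.496×10^8 = 6.46272×10^8 km.
Transfer-ellipse semi-major axis a_t = (r₁ + r₂)/2 = (1.108536×10^8 + 6.46272×10^8)/2 = 3.785628×10^8 km.
Circular speed at r = 1.108536×10^8 km: v_c = √(μ/r) = 34.597 km/s.
Transfer-orbit speed at the same r (vis-viva, a = a_t): v_t = √[μ(2/r − 1/a_t)] = 45.204 km/s.
Δv₁ = |v_t − v_c| = |45.204 − 34.597| = 10.61 km/s.

Δv₁ = 10.61 km/s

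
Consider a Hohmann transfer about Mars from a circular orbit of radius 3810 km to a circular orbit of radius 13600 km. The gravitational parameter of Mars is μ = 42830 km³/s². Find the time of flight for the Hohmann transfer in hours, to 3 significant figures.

t = 3.42 hours

Semi-major axis of the transfer orbit: a_t = (3810 + 13600)/2 = 8705 km.
Half the transfer-orbit period gives t = π√(a_t³/μ) = 12329 s.
Converting: 12329 s ÷ 3600 s/hour = 3.42 hours.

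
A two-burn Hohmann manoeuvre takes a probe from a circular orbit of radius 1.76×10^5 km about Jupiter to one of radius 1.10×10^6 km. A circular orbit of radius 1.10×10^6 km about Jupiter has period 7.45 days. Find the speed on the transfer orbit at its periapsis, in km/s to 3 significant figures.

v = 35.2 km/s

From Kepler's third law T² = 4π²r³/μ at r = 1.10×10^6 km, T = 7.45 days = 7.45 × 86400 s = 6.4368×10^5 s: μ = 4π²r³/T² = 1.26823×10^8 km³/s².
Transfer-ellipse semi-major axis a_t = (r₁ + r₂)/2 = (1.760×10^5 + 1.100×10^6)/2 = 6.380×10^5 km.
At periapsis, r = 1.760×10^5 km.
Vis-viva: v = √[μ(2/r − 1/a_t)] = √[1.26823×10^8 × (2/1.760×10^5 − 1/6.380×10^5)] = 35.25 km/s.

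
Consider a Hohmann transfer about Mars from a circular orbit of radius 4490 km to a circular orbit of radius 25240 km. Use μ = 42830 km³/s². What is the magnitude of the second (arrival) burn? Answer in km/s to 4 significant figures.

Δv₂ = 0.5867 km/s

Semi-major axis of the transfer orbit: a_t = (4490 + 25240)/2 = 14865 km.
On the circular orbit at r = 25240 km, v_c = √(μ/r) = 1.30265 km/s.
Transfer-orbit speed at the same r (vis-viva, a = a_t): v_t = √[μ(2/r − 1/a_t)] = 0.715929 km/s.
Δv₂ = |v_t − v_c| = |0.715929 − 1.30265| = 0.5867 km/s.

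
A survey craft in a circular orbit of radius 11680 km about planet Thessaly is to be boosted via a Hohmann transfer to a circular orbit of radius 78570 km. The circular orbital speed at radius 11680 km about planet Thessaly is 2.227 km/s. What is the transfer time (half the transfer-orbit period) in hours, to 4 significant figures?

From the circular-orbit relation v² = μ/r at r = 11680 km: μ = v²r = (2.227)² × 11680 = 57927.3 km³/s².
The Hohmann ellipse has a_t = (r₁ + r₂)/2 = 45125 km.
By Kepler's third law the transfer-orbit period is T = 2π√(a_t³/μ), so t = T/2 = 1.2512×10^5 s.
Converting: 1.2512×10^5 s ÷ 3600 s/hour = 34.76 hours.

t = 34.76 hours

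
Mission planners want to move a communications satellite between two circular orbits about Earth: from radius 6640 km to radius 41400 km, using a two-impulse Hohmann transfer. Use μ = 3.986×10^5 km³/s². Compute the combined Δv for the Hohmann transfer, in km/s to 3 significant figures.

Semi-major axis of the transfer orbit: a_t = (6640 + 41400)/2 = 24020 km.
At r₁ the circular-orbit speed is v₁ = √(μ/r₁) = 7.7479 km/s.
Transfer-orbit speed at r₁ (vis-viva equation): v_p = √[μ(2/r₁ − 1/a_t)] = 10.172 km/s.
First burn Δv₁ = |v_p − v₁| = 2.424 km/s.
Circular speed at r₂: v₂ = √(μ/r₂) = 3.10290 km/s.
Transfer-orbit speed at r₂: v_a = √[μ(2/r₂ − 1/a_t)] = 1.63142 km/s.
Second burn Δv₂ = |v₂ − v_a| = 1.471 km/s.
Δv = Δv₁ + Δv₂ = 2.424 + 1.471 = 3.895 km/s.

Δv = 3.90 km/s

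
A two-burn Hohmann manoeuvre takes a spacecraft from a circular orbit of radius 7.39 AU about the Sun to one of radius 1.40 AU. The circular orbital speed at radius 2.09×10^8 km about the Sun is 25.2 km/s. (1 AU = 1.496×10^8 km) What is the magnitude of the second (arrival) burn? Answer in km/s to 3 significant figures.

Δv₂ = 7.47 km/s

From the circular-orbit relation v² = μ/r at r = 2.09×10^8 km: μ = v²r = (25.2)² × 2.09×10^8 = 1.32723×10^11 km³/s².
In km: r₁ = 7.39 × 1.496×10^8 = 1.105544×10^9 km; r₂ = 1.40 × 1.496×10^8 = 2.0944×10^8 km.
The Hohmann ellipse has a_t = (r₁ + r₂)/2 = 6.57492×10^8 km.
On the circular orbit at r = 2.0944×10^8 km, v_c = √(μ/r) = 25.174 km/s.
Vis-viva on the transfer ellipse at r = 2.0944×10^8 km gives v_t = √[μ(2/r − 1/a_t)] = 32.643 km/s.
Δv₂ = |v_t − v_c| = |32.643 − 25.174| = 7.469 km/s.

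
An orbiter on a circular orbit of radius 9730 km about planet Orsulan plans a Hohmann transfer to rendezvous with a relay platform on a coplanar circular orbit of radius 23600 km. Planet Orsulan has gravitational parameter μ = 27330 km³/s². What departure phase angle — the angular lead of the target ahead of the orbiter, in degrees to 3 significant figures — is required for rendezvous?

φ = 73.2°

Semi-major axis of the transfer orbit: a_t = (9730 + 23600)/2 = 16665 km.
Transfer time t = π√(a_t³/μ) = 40880 s.
The target's mean motion on its circular orbit is ω₂ = √(μ/r₂³) = 4.560×10^-5 rad/s.
Angle swept by the target during transfer: ω₂·t = 1.864 rad = 106.8°.
Arrival is 180° from departure on the ellipse, so φ = 180° − 106.8° = 73.2°.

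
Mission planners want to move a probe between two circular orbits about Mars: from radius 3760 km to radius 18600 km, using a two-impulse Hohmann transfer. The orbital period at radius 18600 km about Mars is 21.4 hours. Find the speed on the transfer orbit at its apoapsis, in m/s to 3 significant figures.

From Kepler's third law T² = 4π²r³/μ at r = 18600 km, T = 21.4 hours = 21.4 × 3600 s = 77040 s: μ = 4π²r³/T² = 42802.2 km³/s².
Semi-major axis of the transfer orbit: a_t = (3760 + 18600)/2 = 11180 km.
The apoapsis of the transfer ellipse is at r = 18600 km.
From the vis-viva equation, v = √[μ(2/r − 1/a_t)] = 0.8797 km/s.

v = 880 m/s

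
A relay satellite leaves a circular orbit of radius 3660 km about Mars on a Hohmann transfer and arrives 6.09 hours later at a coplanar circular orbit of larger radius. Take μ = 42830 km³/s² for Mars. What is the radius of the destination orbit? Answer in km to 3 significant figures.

Transfer time t = 6.09 hours = 21924 s, and t = π√(a_t³/μ).
So a_t = (μ t²/π²)^(1/3) = (42830 × (21924)² / π²)^(1/3) = 12777 km.
Since a_t = (r₁ + r₂)/2, r₂ = 2a_t − r₁ = 2×12777 − 3660 = 21894 km.

r₂ = 21900 km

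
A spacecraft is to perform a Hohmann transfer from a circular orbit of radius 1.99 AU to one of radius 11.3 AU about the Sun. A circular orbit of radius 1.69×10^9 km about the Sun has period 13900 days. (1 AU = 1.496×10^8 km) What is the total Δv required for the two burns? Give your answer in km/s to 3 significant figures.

Δv = 10.4 km/s

From Kepler's third law T² = 4π²r³/μ at r = 1.69×10^9 km, T = 13900 days = 13900 × 86400 s = 1.20096×10^9 s: μ = 4π²r³/T² = 1.32118×10^11 km³/s².
In km: r₁ = 1.99 × 1.496×10^8 = 2.97704×10^8 km; r₂ = 11.3 × 1.496×10^8 = 1.69048×10^9 km.
Semi-major axis of the transfer orbit: a_t = (2.97704×10^8 + 1.69048×10^9)/2 = 9.94092×10^8 km.
At r₁ the circular-orbit speed is v₁ = √(μ/r₁) = 21.066 km/s.
Transfer-orbit speed at r₁ (vis-viva equation): v_p = √[μ(2/r₁ − 1/a_t)] = 27.471 km/s.
First burn Δv₁ = |v_p − v₁| = 6.405 km/s.
At r₂, v₂ = √(μ/r₂) = 8.8405 km/s.
Transfer-orbit speed at r₂: v_a = √[μ(2/r₂ − 1/a_t)] = 4.8379 km/s.
Second burn Δv₂ = |v₂ − v_a| = 4.003 km/s.
Total Δv = Δv₁ + Δv₂ = 10.41 km/s.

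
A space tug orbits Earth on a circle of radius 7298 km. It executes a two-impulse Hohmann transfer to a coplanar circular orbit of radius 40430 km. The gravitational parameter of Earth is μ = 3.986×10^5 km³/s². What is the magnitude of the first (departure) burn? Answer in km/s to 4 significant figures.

Δv₁ = 2.229 km/s

Semi-major axis of the transfer orbit: a_t = (7298 + 40430)/2 = 23864 km.
On the circular orbit at r = 7298 km, v_c = √(μ/r) = 7.390 km/s.
Transfer-orbit speed at the same r (vis-viva, a = a_t): v_t = √[μ(2/r − 1/a_t)] = 9.619 km/s.
Δv₁ = |v_t − v_c| = |9.619 − 7.390| = 2.229 km/s.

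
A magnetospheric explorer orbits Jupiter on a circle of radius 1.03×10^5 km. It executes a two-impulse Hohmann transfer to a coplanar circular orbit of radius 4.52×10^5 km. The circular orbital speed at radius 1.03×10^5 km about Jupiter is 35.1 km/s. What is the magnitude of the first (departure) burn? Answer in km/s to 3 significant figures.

Δv₁ = 9.70 km/s

From the circular-orbit relation v² = μ/r at r = 1.03×10^5 km: μ = v²r = (35.1)² × 1.03×10^5 = 1.26897×10^8 km³/s².
The Hohmann ellipse has a_t = (r₁ + r₂)/2 = 2.775×10^5 km.
Circular speed at r = 1.030×10^5 km: v_c = √(μ/r) = 35.100 km/s.
Transfer-orbit speed at the same r (vis-viva, a = a_t): v_t = √[μ(2/r − 1/a_t)] = 44.797 km/s.
Δv₁ = |v_t − v_c| = |44.797 − 35.100| = 9.697 km/s.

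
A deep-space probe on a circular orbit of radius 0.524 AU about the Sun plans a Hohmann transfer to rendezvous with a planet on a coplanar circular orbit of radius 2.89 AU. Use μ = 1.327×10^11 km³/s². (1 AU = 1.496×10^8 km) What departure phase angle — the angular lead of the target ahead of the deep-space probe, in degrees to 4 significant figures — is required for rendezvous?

In km: r₁ = 0.524 × 1.496×10^8 = 7.83904×10^7 km; r₂ = 2.89 × 1.496×10^8 = 4.32344×10^8 km.
Transfer-ellipse semi-major axis a_t = (r₁ + r₂)/2 = (7.83904×10^7 + 4.32344×10^8)/2 = 2.553672×10^8 km.
Transfer time t = π√(a_t³/μ) = 3.5193×10^7 s.
Target angular speed ω₂ = √(μ/r₂³) = 4.0522×10^-8 rad/s.
Angle swept by the target during transfer: ω₂·t = 1.4261 rad = 81.71°.
Arrival is 180° from departure on the ellipse, so φ = 180° − 81.71° = 98.29°.

φ = 98.29°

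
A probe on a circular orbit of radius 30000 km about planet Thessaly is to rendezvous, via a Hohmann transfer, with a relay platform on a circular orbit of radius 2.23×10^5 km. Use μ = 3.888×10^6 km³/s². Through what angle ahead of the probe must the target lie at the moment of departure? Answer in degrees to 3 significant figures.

φ = 103°

The Hohmann ellipse has a_t = (r₁ + r₂)/2 = 1.265×10^5 km.
Transfer time t = π√(a_t³/μ) = 71684 s.
The target's mean motion on its circular orbit is ω₂ = √(μ/r₂³) = 1.8724×10^-5 rad/s.
Angle swept by the target during transfer: ω₂·t = 1.3422 rad = 76.90°.
Arrival is 180° from departure on the ellipse, so φ = 180° − 76.90° = 103°.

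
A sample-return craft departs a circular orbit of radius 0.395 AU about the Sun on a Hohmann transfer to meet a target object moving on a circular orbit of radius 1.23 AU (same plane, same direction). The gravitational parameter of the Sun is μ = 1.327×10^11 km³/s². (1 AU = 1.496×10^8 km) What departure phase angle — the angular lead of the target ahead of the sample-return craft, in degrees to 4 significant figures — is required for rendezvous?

In km: r₁ = 0.395 × 1.496×10^8 = 5.9092×10^7 km; r₂ = 1.23 × 1.496×10^8 = 1.84008×10^8 km.
Transfer-ellipse semi-major axis a_t = (r₁ + r₂)/2 = (5.9092×10^7 + 1.84008×10^8)/2 = 1.2155×10^8 km.
The half-period of the transfer ellipse is t = π√(a_t³/μ) = 1.15570×10^7 s.
Target angular speed ω₂ = √(μ/r₂³) = 1.45942×10^-7 rad/s.
Angle swept by the target during transfer: ω₂·t = 1.6867 rad = 96.64°.
Arrival is 180° from departure on the ellipse, so φ = 180° − 96.64° = 83.36°.

φ = 83.36°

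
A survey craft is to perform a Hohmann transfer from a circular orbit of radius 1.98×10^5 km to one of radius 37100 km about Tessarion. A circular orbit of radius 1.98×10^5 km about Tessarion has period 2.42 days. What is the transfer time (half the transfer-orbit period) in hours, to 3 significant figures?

t = 13.3 hours

From Kepler's third law T² = 4π²r³/μ at r = 1.98×10^5 km, T = 2.42 days = 2.42 × 86400 s = 2.09088×10^5 s: μ = 4π²r³/T² = 7.00966×10^6 km³/s².
Transfer-ellipse semi-major axis a_t = (r₁ + r₂)/2 = (1.980×10^5 + 37100)/2 = 1.1755×10^5 km.
Half the transfer-orbit period gives t = π√(a_t³/μ) = 47820 s.
Converting: 47820 s ÷ 3600 s/hour = 13.3 hours.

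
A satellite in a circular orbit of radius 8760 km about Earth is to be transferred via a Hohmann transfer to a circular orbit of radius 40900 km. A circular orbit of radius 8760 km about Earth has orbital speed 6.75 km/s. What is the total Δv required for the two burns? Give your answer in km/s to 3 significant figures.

Δv = 3.18 km/s

From the circular-orbit relation v² = μ/r at r = 8760 km: μ = v²r = (6.75)² × 8760 = 3.99128×10^5 km³/s².
Semi-major axis of the transfer orbit: a_t = (8760 + 40900)/2 = 24830 km.
Circular speed at r₁: v₁ = √(μ/r₁) = √(3.99128×10^5/8760) = 6.7500 km/s.
Transfer-orbit speed at r₁ (vis-viva): v_p = √[μ(2/r₁ − 1/a_t)] = 8.6632 km/s.
First burn Δv₁ = |v_p − v₁| = 1.9132 km/s.
At r₂, v₂ = √(μ/r₂) = 3.1239 km/s.
Transfer-orbit speed at r₂: v_a = √[μ(2/r₂ − 1/a_t)] = 1.8555 km/s.
Second burn Δv₂ = |v₂ − v_a| = 1.2684 km/s.
Total Δv = Δv₁ + Δv₂ = 3.182 km/s.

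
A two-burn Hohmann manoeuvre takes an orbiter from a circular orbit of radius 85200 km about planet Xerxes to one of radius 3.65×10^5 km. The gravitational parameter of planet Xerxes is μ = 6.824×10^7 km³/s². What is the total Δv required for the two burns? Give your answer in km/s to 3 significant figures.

Δv = 13.0 km/s

The Hohmann ellipse has a_t = (r₁ + r₂)/2 = 2.251×10^5 km.
Circular speed at r₁: v₁ = √(μ/r₁) = √(6.824×10^7/85200) = 28.301 km/s.
On the transfer ellipse at r₁, vis-viva equation gives v_p = √[μ(2/r₁ − 1/a_t)] = 36.038 km/s.
First burn Δv₁ = |v_p − v₁| = 7.737 km/s.
Circular speed at r₂: v₂ = √(μ/r₂) = 13.673 km/s.
Transfer-orbit speed at r₂: v_a = √[μ(2/r₂ − 1/a_t)] = 8.4121 km/s.
Second burn Δv₂ = |v₂ − v_a| = 5.261 km/s.
Total Δv = Δv₁ + Δv₂ = 13.00 km/s.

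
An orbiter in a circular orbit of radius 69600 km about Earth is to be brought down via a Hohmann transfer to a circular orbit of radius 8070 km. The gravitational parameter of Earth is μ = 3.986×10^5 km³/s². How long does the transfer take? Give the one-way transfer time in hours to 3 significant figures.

t = 10.6 hours

Transfer-ellipse semi-major axis a_t = (r₁ + r₂)/2 = (69600 + 8070)/2 = 38835 km.
Half the transfer-orbit period gives t = π√(a_t³/μ) = 38080 s.
Converting: 38080 s ÷ 3600 s/hour = 10.6 hours.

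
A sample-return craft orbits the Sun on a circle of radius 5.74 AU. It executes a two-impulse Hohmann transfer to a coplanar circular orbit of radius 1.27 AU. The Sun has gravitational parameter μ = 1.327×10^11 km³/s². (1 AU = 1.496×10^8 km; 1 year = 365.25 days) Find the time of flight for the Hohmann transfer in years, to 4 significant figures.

In km: r₁ = 5.74 × 1.496×10^8 = 8.58704×10^8 km; r₂ = 1.27 × 1.496×10^8 = 1.89992×10^8 km.
Transfer-ellipse semi-major axis a_t = (r₁ + r₂)/2 = (8.58704×10^8 + 1.89992×10^8)/2 = 5.24348×10^8 km.
Half the transfer-orbit period gives t = π√(a_t³/μ) = 1.0355×10^8 s.
Converting: 1.0355×10^8 s ÷ 3.15576×10^7 s/year (365.25 × 86400) = 3.281 years.

t = 3.281 years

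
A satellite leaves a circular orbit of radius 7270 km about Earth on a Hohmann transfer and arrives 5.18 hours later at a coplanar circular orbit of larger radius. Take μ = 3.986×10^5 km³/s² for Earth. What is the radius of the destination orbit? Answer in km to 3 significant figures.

r₂ = 41000 km

Transfer time t = 5.18 hours = 18648 s, and t = π√(a_t³/μ).
So a_t = (μ t²/π²)^(1/3) = (3.986×10^5 × (18648)² / π²)^(1/3) = 24127 km.
Since a_t = (r₁ + r₂)/2, r₂ = 2a_t − r₁ = 2×24127 − 7270 = 40984 km.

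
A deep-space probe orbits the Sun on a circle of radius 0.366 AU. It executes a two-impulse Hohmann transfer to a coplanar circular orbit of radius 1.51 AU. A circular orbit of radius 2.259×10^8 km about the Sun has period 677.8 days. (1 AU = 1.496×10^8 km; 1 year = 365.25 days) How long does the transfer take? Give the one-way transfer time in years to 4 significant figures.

From Kepler's third law T² = 4π²r³/μ at r = 2.259×10^8 km, T = 677.8 days = 677.8 × 86400 s = 5.856192×10^7 s: μ = 4π²r³/T² = 1.32702×10^11 km³/s².
In km: r₁ = 0.366 × 1.496×10^8 = 5.47536×10^7 km; r₂ = 1.51 × 1.496×10^8 = 2.25896×10^8 km.
Transfer-ellipse semi-major axis a_t = (r₁ + r₂)/2 = (5.47536×10^7 + 2.25896×10^8)/2 = 1.403248×10^8 km.
Transfer time t = π√(a_t³/μ) = π√((1.403248×10^8)³ / 1.32702×10^11) = 1.43355×10^7 s.
Converting: 1.43355×10^7 s ÷ 3.15576×10^7 s/year (365.25 × 86400) = 0.4543 years.

t = 0.4543 years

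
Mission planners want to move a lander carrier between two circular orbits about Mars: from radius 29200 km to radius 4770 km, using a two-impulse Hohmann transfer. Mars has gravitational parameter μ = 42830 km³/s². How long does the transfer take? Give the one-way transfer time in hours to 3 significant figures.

t = 9.33 hours

Semi-major axis of the transfer orbit: a_t = (29200 + 4770)/2 = 16985 km.
By Kepler's third law the transfer-orbit period is T = 2π√(a_t³/μ), so t = T/2 = 33600 s.
Converting: 33600 s ÷ 3600 s/hour = 9.33 hours.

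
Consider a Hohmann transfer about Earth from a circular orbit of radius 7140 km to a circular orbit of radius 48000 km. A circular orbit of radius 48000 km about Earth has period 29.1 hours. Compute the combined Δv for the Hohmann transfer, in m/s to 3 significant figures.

Δv = 3800 m/s

From Kepler's third law T² = 4π²r³/μ at r = 48000 km, T = 29.1 hours = 29.1 × 3600 s = 1.0476×10^5 s: μ = 4π²r³/T² = 3.97825×10^5 km³/s².
Semi-major axis of the transfer orbit: a_t = (7140 + 48000)/2 = 27570 km.
Circular speed at r₁: v₁ = √(μ/r₁) = √(3.97825×10^5/7140) = 7.464 km/s.
Transfer-orbit speed at r₁ (vis-viva): v_p = √[μ(2/r₁ − 1/a_t)] = 9.849 km/s.
First burn Δv₁ = |v_p − v₁| = 2.385 km/s.
Circular speed at r₂: v₂ = √(μ/r₂) = 2.879 km/s.
Transfer-orbit speed at r₂: v_a = √[μ(2/r₂ − 1/a_t)] = 1.465 km/s.
Second burn Δv₂ = |v₂ − v_a| = 1.414 km/s.
Total Δv = Δv₁ + Δv₂ = 3.799 km/s.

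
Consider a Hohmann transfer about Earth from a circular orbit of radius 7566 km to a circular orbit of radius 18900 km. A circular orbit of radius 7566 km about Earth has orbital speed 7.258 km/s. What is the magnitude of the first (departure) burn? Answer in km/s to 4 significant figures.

Δv₁ = 1.416 km/s

From the circular-orbit relation v² = μ/r at r = 7566 km: μ = v²r = (7.258)² × 7566 = 3.98566×10^5 km³/s².
Transfer-ellipse semi-major axis a_t = (r₁ + r₂)/2 = (7566 + 18900)/2 = 13233 km.
Circular speed at r = 7566 km: v_c = √(μ/r) = 7.258 km/s.
Transfer-orbit speed at the same r (vis-viva, a = a_t): v_t = √[μ(2/r − 1/a_t)] = 8.674 km/s.
Δv₁ = |v_t − v_c| = |8.674 − 7.258| = 1.416 km/s.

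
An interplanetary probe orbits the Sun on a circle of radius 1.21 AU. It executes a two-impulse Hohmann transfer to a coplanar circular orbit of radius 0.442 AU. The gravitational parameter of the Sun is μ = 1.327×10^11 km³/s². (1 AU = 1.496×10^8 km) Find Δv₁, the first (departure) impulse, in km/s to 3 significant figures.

In km: r₁ = 1.21 × 1.496×10^8 = 1.81016×10^8 km; r₂ = 0.442 × 1.496×10^8 = 6.61232×10^7 km.
Transfer-ellipse semi-major axis a_t = (r₁ + r₂)/2 = (1.81016×10^8 + 6.61232×10^7)/2 = 1.235696×10^8 km.
On the circular orbit at r = 1.81016×10^8 km, v_c = √(μ/r) = 27.0755 km/s.
Transfer-orbit speed at the same r (vis-viva, a = a_t): v_t = √[μ(2/r − 1/a_t)] = 19.8061 km/s.
Δv₁ = |v_t − v_c| = |19.8061 − 27.0755| = 7.269 km/s.

Δv₁ = 7.27 km/s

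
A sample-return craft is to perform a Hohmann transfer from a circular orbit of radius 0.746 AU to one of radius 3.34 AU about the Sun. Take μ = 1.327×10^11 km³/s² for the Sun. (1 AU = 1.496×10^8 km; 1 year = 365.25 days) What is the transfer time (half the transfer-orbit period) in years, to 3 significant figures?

t = 1.46 years

In km: r₁ = 0.746 × 1.496×10^8 = 1.116016×10^8 km; r₂ = 3.34 × 1.496×10^8 = 4.99664×10^8 km.
The Hohmann ellipse has a_t = (r₁ + r₂)/2 = 3.056328×10^8 km.
By Kepler's third law the transfer-orbit period is T = 2π√(a_t³/μ), so t = T/2 = 4.608×10^7 s.
Converting: 4.608×10^7 s ÷ 3.15576×10^7 s/year (365.25 × 86400) = 1.46 years.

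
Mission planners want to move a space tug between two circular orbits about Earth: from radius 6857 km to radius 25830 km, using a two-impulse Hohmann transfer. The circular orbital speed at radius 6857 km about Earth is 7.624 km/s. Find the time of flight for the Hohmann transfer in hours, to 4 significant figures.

From the circular-orbit relation v² = μ/r at r = 6857 km: μ = v²r = (7.624)² × 6857 = 3.98566×10^5 km³/s².
Semi-major axis of the transfer orbit: a_t = (6857 + 25830)/2 = 16343.5 km.
By Kepler's third law the transfer-orbit period is T = 2π√(a_t³/μ), so t = T/2 = 10397 s.
Converting: 10397 s ÷ 3600 s/hour = 2.888 hours.

t = 2.888 hours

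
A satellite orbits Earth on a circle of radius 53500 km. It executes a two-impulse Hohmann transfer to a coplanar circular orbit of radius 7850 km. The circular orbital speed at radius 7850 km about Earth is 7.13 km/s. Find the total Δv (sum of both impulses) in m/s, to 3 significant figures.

From the circular-orbit relation v² = μ/r at r = 7850 km: μ = v²r = (7.13)² × 7850 = 3.99070×10^5 km³/s².
Semi-major axis of the transfer orbit: a_t = (53500 + 7850)/2 = 30675 km.
Circular speed at r₁: v₁ = √(μ/r₁) = √(3.99070×10^5/53500) = 2.7312 km/s.
Transfer-orbit speed at r₁ (vis-viva): v_a = √[μ(2/r₁ − 1/a_t)] = 1.3816 km/s.
First burn Δv₁ = |v_a − v₁| = 1.350 km/s.
At r₂, v₂ = √(μ/r₂) = 7.130 km/s.
Transfer-orbit speed at r₂: v_p = √[μ(2/r₂ − 1/a_t)] = 9.416 km/s.
Second burn Δv₂ = |v₂ − v_p| = 2.286 km/s.
Total Δv = Δv₁ + Δv₂ = 3.636 km/s.

Δv = 3640 m/s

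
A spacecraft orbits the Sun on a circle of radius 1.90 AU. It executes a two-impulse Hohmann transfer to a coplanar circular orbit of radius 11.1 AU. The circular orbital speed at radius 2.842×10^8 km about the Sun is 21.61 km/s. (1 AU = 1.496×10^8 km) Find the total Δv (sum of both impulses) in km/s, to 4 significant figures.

Δv = 10.74 km/s

From the circular-orbit relation v² = μ/r at r = 2.842×10^8 km: μ = v²r = (21.61)² × 2.842×10^8 = 1.32719×10^11 km³/s².
In km: r₁ = 1.90 × 1.496×10^8 = 2.8424×10^8 km; r₂ = 11.1 × 1.496×10^8 = 1.66056×10^9 km.
Semi-major axis of the transfer orbit: a_t = (2.8424×10^8 + 1.66056×10^9)/2 = 9.724×10^8 km.
Circular speed at r₁: v₁ = √(μ/r₁) = √(1.32719×10^11/2.8424×10^8) = 21.6085 km/s.
Transfer-orbit speed at r₁ (vis-viva): v_p = √[μ(2/r₁ − 1/a_t)] = 28.2377 km/s.
First burn Δv₁ = |v_p − v₁| = 6.629 km/s.
At r₂, v₂ = √(μ/r₂) = 8.940 km/s.
Transfer-orbit speed at r₂: v_a = √[μ(2/r₂ − 1/a_t)] = 4.833 km/s.
Second burn Δv₂ = |v₂ − v_a| = 4.107 km/s.
Δv = Δv₁ + Δv₂ = 6.629 + 4.107 = 10.74 km/s.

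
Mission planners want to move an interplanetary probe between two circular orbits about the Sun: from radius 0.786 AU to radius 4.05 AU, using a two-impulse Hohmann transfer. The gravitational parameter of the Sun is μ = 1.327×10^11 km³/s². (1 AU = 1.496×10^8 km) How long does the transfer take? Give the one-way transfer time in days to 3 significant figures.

t = 687 days

In km: r₁ = 0.786 × 1.496×10^8 = 1.175856×10^8 km; r₂ = 4.05 × 1.496×10^8 = 6.0588×10^8 km.
Transfer-ellipse semi-major axis a_t = (r₁ + r₂)/2 = (1.175856×10^8 + 6.0588×10^8)/2 = 3.617328×10^8 km.
By Kepler's third law the transfer-orbit period is T = 2π√(a_t³/μ), so t = T/2 = 5.933×10^7 s.
Converting: 5.933×10^7 s ÷ 86400 s/day = 687 days.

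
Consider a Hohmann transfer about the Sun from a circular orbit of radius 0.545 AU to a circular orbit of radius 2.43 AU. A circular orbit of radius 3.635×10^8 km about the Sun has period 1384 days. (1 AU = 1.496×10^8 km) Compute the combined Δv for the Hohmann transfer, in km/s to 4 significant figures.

From Kepler's third law T² = 4π²r³/μ at r = 3.635×10^8 km, T = 1384 days = 1384 × 86400 s = 1.195776×10^8 s: μ = 4π²r³/T² = 1.32609×10^11 km³/s².
In km: r₁ = 0.545 × 1.496×10^8 = 8.1532×10^7 km; r₂ = 2.43 × 1.496×10^8 = 3.63528×10^8 km.
Transfer-ellipse semi-major axis a_t = (r₁ + r₂)/2 = (8.1532×10^7 + 3.63528×10^8)/2 = 2.2253×10^8 km.
Circular speed at r₁: v₁ = √(μ/r₁) = √(1.32609×10^11/8.1532×10^7) = 40.33 km/s.
On the transfer ellipse at r₁, vis-viva gives v_p = √[μ(2/r₁ − 1/a_t)] = 51.55 km/s.
First burn Δv₁ = |v_p − v₁| = 11.22 km/s.
At r₂, v₂ = √(μ/r₂) = 19.09931 km/s.
Transfer-orbit speed at r₂: v_a = √[μ(2/r₂ − 1/a_t)] = 11.56079 km/s.
Second burn Δv₂ = |v₂ − v_a| = 7.539 km/s.
Total Δv = Δv₁ + Δv₂ = 18.76 km/s.

Δv = 18.76 km/s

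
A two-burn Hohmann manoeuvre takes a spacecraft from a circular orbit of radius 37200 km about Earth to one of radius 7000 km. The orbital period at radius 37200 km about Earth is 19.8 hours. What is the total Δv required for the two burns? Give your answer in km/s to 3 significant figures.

Δv = 3.68 km/s

From Kepler's third law T² = 4π²r³/μ at r = 37200 km, T = 19.8 hours = 19.8 × 3600 s = 71280 s: μ = 4π²r³/T² = 3.99994×10^5 km³/s².
Semi-major axis of the transfer orbit: a_t = (37200 + 7000)/2 = 22100 km.
Circular speed at r₁: v₁ = √(μ/r₁) = √(3.99994×10^5/37200) = 3.279 km/s.
Transfer-orbit speed at r₁ (vis-viva): v_a = √[μ(2/r₁ − 1/a_t)] = 1.845 km/s.
First burn Δv₁ = |v_a − v₁| = 1.434 km/s.
At r₂, v₂ = √(μ/r₂) = 7.559 km/s.
Transfer-orbit speed at r₂: v_p = √[μ(2/r₂ − 1/a_t)] = 9.807 km/s.
Second burn Δv₂ = |v₂ − v_p| = 2.248 km/s.
Δv = Δv₁ + Δv₂ = 1.434 + 2.248 = 3.682 km/s.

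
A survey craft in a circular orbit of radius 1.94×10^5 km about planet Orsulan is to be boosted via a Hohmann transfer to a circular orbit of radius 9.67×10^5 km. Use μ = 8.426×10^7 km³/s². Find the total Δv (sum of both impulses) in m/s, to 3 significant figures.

Semi-major axis of the transfer orbit: a_t = (1.940×10^5 + 9.670×10^5)/2 = 5.805×10^5 km.
Circular speed at r₁: v₁ = √(μ/r₁) = √(8.426×10^7/1.940×10^5) = 20.84058 km/s.
Transfer-orbit speed at r₁ (vis-viva equation): v_p = √[μ(2/r₁ − 1/a_t)] = 26.89812 km/s.
First burn Δv₁ = |v_p − v₁| = 6.058 km/s.
Circular speed at r₂: v₂ = √(μ/r₂) = 9.3346 km/s.
Transfer-orbit speed at r₂: v_a = √[μ(2/r₂ − 1/a_t)] = 5.3963 km/s.
Second burn Δv₂ = |v₂ − v_a| = 3.938 km/s.
Δv = Δv₁ + Δv₂ = 6.058 + 3.938 = 9.996 km/s.

Δv = 10000 m/s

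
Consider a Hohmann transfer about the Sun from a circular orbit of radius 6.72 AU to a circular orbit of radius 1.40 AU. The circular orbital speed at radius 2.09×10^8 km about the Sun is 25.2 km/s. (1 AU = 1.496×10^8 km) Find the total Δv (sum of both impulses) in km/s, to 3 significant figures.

From the circular-orbit relation v² = μ/r at r = 2.09×10^8 km: μ = v²r = (25.2)² × 2.09×10^8 = 1.32723×10^11 km³/s².
In km: r₁ = 6.72 × 1.496×10^8 = 1.005312×10^9 km; r₂ = 1.40 × 1.496×10^8 = 2.0944×10^8 km.
Semi-major axis of the transfer orbit: a_t = (1.005312×10^9 + 2.0944×10^8)/2 = 6.07376×10^8 km.
At r₁ the circular-orbit speed is v₁ = √(μ/r₁) = 11.49 km/s.
On the transfer ellipse at r₁, vis-viva gives v_a = √[μ(2/r₁ − 1/a_t)] = 6.747 km/s.
First burn Δv₁ = |v_a − v₁| = 4.743 km/s.
At r₂, v₂ = √(μ/r₂) = 25.174 km/s.
Transfer-orbit speed at r₂: v_p = √[μ(2/r₂ − 1/a_t)] = 32.387 km/s.
Second burn Δv₂ = |v₂ − v_p| = 7.213 km/s.
Total Δv = Δv₁ + Δv₂ = 11.96 km/s.

Δv = 12.0 km/s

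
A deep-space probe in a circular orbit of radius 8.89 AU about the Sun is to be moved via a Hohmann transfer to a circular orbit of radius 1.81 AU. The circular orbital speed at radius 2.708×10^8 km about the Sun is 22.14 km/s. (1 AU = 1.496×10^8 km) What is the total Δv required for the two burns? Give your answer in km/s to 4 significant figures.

From the circular-orbit relation v² = μ/r at r = 2.708×10^8 km: μ = v²r = (22.14)² × 2.708×10^8 = 1.32741×10^11 km³/s².
In km: r₁ = 8.89 × 1.496×10^8 = 1.329944×10^9 km; r₂ = 1.81 × 1.496×10^8 = 2.70776×10^8 km.
Semi-major axis of the transfer orbit: a_t = (1.329944×10^9 + 2.70776×10^8)/2 = 8.0036×10^8 km.
At r₁ the circular-orbit speed is v₁ = √(μ/r₁) = 9.990 km/s.
On the transfer ellipse at r₁, v² = μ(2/r − 1/a) gives v_a = √[μ(2/r₁ − 1/a_t)] = 5.811 km/s.
First burn Δv₁ = |v_a − v₁| = 4.179 km/s.
Circular speed at r₂: v₂ = √(μ/r₂) = 22.14 km/s.
Transfer-orbit speed at r₂: v_p = √[μ(2/r₂ − 1/a_t)] = 28.54 km/s.
Second burn Δv₂ = |v₂ − v_p| = 6.400 km/s.
Δv = Δv₁ + Δv₂ = 4.179 + 6.400 = 10.58 km/s.

Δv = 10.58 km/s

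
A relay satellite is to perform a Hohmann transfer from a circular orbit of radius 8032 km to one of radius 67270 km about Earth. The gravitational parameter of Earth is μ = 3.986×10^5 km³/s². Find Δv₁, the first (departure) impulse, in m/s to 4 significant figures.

Δv₁ = 2372 m/s

Transfer-ellipse semi-major axis a_t = (r₁ + r₂)/2 = (8032 + 67270)/2 = 37651 km.
Circular speed at r = 8032 km: v_c = √(μ/r) = 7.0446 km/s.
Vis-viva on the transfer ellipse at r = 8032 km gives v_t = √[μ(2/r − 1/a_t)] = 9.4163 km/s.
Δv₁ = |v_t − v_c| = |9.4163 − 7.0446| = 2.372 km/s.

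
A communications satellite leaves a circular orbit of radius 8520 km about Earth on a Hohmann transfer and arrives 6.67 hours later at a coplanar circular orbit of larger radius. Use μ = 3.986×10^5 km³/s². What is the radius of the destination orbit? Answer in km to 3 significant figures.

Transfer time t = 6.67 hours = 24012 s, and t = π√(a_t³/μ).
So a_t = (μ t²/π²)^(1/3) = (3.986×10^5 × (24012)² / π²)^(1/3) = 28556 km.
Since a_t = (r₁ + r₂)/2, r₂ = 2a_t − r₁ = 2×28556 − 8520 = 48592 km.

r₂ = 48600 km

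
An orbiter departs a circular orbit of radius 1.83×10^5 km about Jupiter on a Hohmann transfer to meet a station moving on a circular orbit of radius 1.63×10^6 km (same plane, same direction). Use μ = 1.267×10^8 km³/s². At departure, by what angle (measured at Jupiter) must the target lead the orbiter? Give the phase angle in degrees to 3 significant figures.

φ = 105°

The Hohmann ellipse has a_t = (r₁ + r₂)/2 = 9.065×10^5 km.
Transfer time t = π√(a_t³/μ) = 2.4089×10^5 s.
The target's mean motion on its circular orbit is ω₂ = √(μ/r₂³) = 5.4089×10^-6 rad/s.
Angle swept by the target during transfer: ω₂·t = 1.3029 rad = 74.65°.
The orbiter traverses 180° on the transfer ellipse, so the target must lead by 180° − 74.65° = 105°.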